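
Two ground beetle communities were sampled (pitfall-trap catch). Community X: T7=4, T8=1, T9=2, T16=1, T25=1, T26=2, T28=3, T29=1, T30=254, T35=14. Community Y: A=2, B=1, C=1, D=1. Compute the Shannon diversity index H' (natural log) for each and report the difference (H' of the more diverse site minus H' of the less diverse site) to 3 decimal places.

0.828

Community X: N=283, proportions 0.01413, 0.00353, 0.00707, 0.00353, 0.00353, 0.00707, 0.0106, 0.00353, 0.89753, 0.04947, giving H' = 0.50395 (working shown to 5 dp, full precision carried).
Community Y: N=5, proportions 0.4, 0.2, 0.2, 0.2, giving H' = 1.33218.
Difference = |0.50395 − 1.33218| = 0.82823, i.e. 0.828 to 3 decimal places.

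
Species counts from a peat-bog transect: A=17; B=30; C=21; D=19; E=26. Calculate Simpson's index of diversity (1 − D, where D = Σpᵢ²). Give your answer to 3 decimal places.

Total N = 17+30+21+19+26 = 113, so the proportions are 0.15044, 0.26549, 0.18584, 0.16814, 0.23009 (working shown to 5 dp, full precision carried).
D = 0.15044² + 0.26549² + 0.18584² + 0.16814² + 0.23009² = 0.02263 + 0.07048 + 0.03454 + 0.02827 + 0.05294 = 0.20887.
So 1 − D = 0.79113, i.e. 0.791 to 3 decimal places.

0.791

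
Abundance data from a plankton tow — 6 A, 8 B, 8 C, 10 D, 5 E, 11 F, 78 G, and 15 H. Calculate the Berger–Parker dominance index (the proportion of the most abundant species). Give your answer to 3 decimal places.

Total N = 6+8+8+10+5+11+78+15 = 141, so the proportions are 0.04255, 0.05674, 0.05674, 0.07092, 0.03546, 0.07801, 0.55319, 0.10638 (working shown to 5 dp, full precision carried).
The largest proportion is 0.55319, i.e. d = 0.553 to 3 decimal places.

0.553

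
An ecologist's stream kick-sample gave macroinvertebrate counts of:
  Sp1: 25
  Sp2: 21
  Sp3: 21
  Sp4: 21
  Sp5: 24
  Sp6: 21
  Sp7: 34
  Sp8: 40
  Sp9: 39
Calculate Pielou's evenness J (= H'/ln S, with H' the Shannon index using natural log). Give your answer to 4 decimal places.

Total N = 25+21+21+21+24+21+34+40+39 = 246, so the proportions are 0.101626, 0.085366, 0.085366, 0.085366, 0.097561, 0.085366, 0.138211, 0.162602, 0.158537 (working shown to 6 dp, full precision carried).
H' = −Σ pᵢ ln pᵢ = −((-0.232363) + (-0.210069) + (-0.210069) + (-0.210069) + (-0.227051) + (-0.210069) + (-0.273516) + (-0.295358) + (-0.291988)) = 2.160553.
With S = 9 species, ln S = 2.197225, so J = 2.160553/2.197225 = 0.983310, i.e. 0.9833 to 4 decimal places.

0.9833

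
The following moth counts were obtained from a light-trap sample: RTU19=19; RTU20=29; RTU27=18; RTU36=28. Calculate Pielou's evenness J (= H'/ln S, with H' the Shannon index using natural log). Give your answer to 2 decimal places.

0.98

Total N = 19+29+18+28 = 94, so the proportions are 0.2021, 0.3085, 0.1915, 0.2979 (working shown to 4 dp, full precision carried).
H' = −Σ pᵢ ln pᵢ = −((-0.3232) + (-0.3628) + (-0.3165) + (-0.3608)) = 1.3632.
With S = 4 species, ln S = 1.3863, so J = 1.3632/1.3863 = 0.9834, i.e. 0.98 to 2 decimal places.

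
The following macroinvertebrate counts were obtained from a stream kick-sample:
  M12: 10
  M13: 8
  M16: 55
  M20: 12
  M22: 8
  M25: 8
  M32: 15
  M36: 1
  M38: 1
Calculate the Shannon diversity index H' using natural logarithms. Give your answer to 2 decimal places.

1.69

Total N = 10+8+55+12+8+8+15+1+1 = 118, so the proportions are 0.0847, 0.0678, 0.4661, 0.1017, 0.0678, 0.0678, 0.1271, 0.0085, 0.0085 (working shown to 4 dp, full precision carried).
Each pᵢ ln pᵢ term: 0.0847×(-2.4681)=-0.2092, 0.0678×(-2.6912)=-0.1825, 0.4661×(-0.7634)=-0.3558, 0.1017×(-2.2858)=-0.2325, 0.0678×(-2.6912)=-0.1825, 0.0678×(-2.6912)=-0.1825, 0.1271×(-2.0626)=-0.2622, 0.0085×(-4.7707)=-0.0404, 0.0085×(-4.7707)=-0.0404.
Sum = -1.6878, so H' = 1.69.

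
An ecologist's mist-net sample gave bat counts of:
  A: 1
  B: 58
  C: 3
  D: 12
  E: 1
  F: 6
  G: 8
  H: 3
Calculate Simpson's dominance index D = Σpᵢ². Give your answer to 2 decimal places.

Total N = 1+58+3+12+1+6+8+3 = 92, so the proportions are 0.0109, 0.6304, 0.0326, 0.1304, 0.0109, 0.0652, 0.087, 0.0326 (working shown to 4 dp, full precision carried).
D = 0.0109² + 0.6304² + 0.0326² + 0.1304² + 0.0109² + 0.0652² + 0.087² + 0.0326² = 0.0001 + 0.3974 + 0.0011 + 0.0170 + 0.0001 + 0.0043 + 0.0076 + 0.0011 = 0.4286.
To 2 decimal places, D = 0.43.

0.43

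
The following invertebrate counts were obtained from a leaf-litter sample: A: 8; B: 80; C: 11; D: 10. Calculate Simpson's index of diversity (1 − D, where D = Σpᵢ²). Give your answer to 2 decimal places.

0.44

Total N = 8+80+11+10 = 109, so the proportions are 0.0734, 0.7339, 0.1009, 0.0917 (working shown to 4 dp, full precision carried).
D = 0.0734² + 0.7339² + 0.1009² + 0.0917² = 0.0054 + 0.5387 + 0.0102 + 0.0084 = 0.5627.
So 1 − D = 0.4373, i.e. 0.44 to 2 decimal places.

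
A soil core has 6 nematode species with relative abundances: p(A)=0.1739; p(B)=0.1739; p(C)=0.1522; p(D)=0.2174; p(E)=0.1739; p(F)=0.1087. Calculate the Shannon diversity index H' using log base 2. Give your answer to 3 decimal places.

Each pᵢ log₂ pᵢ term (working shown to 5 dp, full precision carried): 0.1739×(-2.52367)=-0.43887, 0.1739×(-2.52367)=-0.43887, 0.1522×(-2.71596)=-0.41337, 0.2174×(-2.20158)=-0.47862, 0.1739×(-2.52367)=-0.43887, 0.1087×(-3.20158)=-0.34801.
Sum = -2.55660, so H' = 2.557.

2.557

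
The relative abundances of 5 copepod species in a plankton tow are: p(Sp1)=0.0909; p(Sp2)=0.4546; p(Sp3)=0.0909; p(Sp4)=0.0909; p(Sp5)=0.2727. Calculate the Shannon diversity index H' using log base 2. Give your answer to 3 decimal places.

1.972

Each pᵢ log₂ pᵢ term (working shown to 5 dp, full precision carried): 0.0909×(-3.45958)=-0.31448, 0.4546×(-1.13733)=-0.51703, 0.0909×(-3.45958)=-0.31448, 0.0909×(-3.45958)=-0.31448, 0.2727×(-1.87461)=-0.51121.
Sum = -1.97166, so H' = 1.972.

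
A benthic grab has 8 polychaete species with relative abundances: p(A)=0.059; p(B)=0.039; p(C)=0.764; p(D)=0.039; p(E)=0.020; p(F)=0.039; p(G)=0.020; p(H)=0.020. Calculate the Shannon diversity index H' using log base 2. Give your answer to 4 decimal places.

1.4238

Each pᵢ log₂ pᵢ term (working shown to 6 dp, full precision carried): 0.059×(-4.083141)=-0.240905, 0.039×(-4.680382)=-0.182535, 0.764×(-0.388355)=-0.296704, 0.039×(-4.680382)=-0.182535, 0.02×(-5.643856)=-0.112877, 0.039×(-4.680382)=-0.182535, 0.02×(-5.643856)=-0.112877, 0.02×(-5.643856)=-0.112877.
Sum = -1.423845, so H' = 1.4238.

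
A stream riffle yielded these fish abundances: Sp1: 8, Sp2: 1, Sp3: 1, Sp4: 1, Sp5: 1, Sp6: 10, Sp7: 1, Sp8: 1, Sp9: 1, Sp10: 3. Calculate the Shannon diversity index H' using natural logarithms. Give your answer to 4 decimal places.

Total N = 8+1+1+1+1+10+1+1+1+3 = 28, so the proportions are 0.285714, 0.035714, 0.035714, 0.035714, 0.035714, 0.357143, 0.035714, 0.035714, 0.035714, 0.107143 (working shown to 6 dp, full precision carried).
Each pᵢ ln pᵢ term: 0.285714×(-1.252763)=-0.357932, 0.035714×(-3.332205)=-0.119007, 0.035714×(-3.332205)=-0.119007, 0.035714×(-3.332205)=-0.119007, 0.035714×(-3.332205)=-0.119007, 0.357143×(-1.029619)=-0.367721, 0.035714×(-3.332205)=-0.119007, 0.035714×(-3.332205)=-0.119007, 0.035714×(-3.332205)=-0.119007, 0.107143×(-2.233592)=-0.239313.
Sum = -1.798018, so H' = 1.7980.

1.7980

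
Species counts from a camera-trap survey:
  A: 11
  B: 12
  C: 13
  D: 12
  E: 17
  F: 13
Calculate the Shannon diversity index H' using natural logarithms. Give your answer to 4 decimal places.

Total N = 11+12+13+12+17+13 = 78, so the proportions are 0.141026, 0.153846, 0.166667, 0.153846, 0.217949, 0.166667 (working shown to 6 dp, full precision carried).
Each pᵢ ln pᵢ term: 0.141026×(-1.958814)=-0.276243, 0.153846×(-1.871802)=-0.287970, 0.166667×(-1.791759)=-0.298627, 0.153846×(-1.871802)=-0.287970, 0.217949×(-1.523495)=-0.332044, 0.166667×(-1.791759)=-0.298627.
Sum = -1.781479, so H' = 1.7815.

1.7815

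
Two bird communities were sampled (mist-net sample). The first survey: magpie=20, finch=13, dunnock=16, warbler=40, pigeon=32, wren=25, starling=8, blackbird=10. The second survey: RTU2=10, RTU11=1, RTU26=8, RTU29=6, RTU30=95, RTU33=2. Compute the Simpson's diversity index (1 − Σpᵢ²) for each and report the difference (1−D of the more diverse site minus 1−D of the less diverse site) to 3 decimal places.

The first survey: N=164, proportions 0.12195, 0.07927, 0.09756, 0.2439, 0.19512, 0.15244, 0.04878, 0.06098, giving 1−D = 0.84243 (working shown to 5 dp, full precision carried).
The second survey: N=122, proportions 0.08197, 0.0082, 0.06557, 0.04918, 0.77869, 0.01639, giving 1−D = 0.37987.
Difference = |0.84243 − 0.37987| = 0.46256, i.e. 0.463 to 3 decimal places.

0.463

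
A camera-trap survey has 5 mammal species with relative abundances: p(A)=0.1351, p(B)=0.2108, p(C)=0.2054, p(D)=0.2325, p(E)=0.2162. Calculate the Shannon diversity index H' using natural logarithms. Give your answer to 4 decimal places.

Each pᵢ ln pᵢ term (working shown to 6 dp, full precision carried): 0.1351×(-2.001740)=-0.270435, 0.2108×(-1.556845)=-0.328183, 0.2054×(-1.582796)=-0.325106, 0.2325×(-1.458865)=-0.339186, 0.2162×(-1.531551)=-0.331121.
Sum = -1.594032, so H' = 1.5940.

1.5940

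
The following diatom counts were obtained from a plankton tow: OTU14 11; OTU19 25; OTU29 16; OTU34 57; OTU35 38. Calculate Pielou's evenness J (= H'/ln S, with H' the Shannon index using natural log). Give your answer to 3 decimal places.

0.903

Total N = 11+25+16+57+38 = 147, so the proportions are 0.07483, 0.17007, 0.10884, 0.38776, 0.2585 (working shown to 5 dp, full precision carried).
H' = −Σ pᵢ ln pᵢ = −((-0.19400) + (-0.30129) + (-0.24140) + (-0.36735) + (-0.34972)) = 1.45375.
With S = 5 species, ln S = 1.60944, so J = 1.45375/1.60944 = 0.90327, i.e. 0.903 to 3 decimal places.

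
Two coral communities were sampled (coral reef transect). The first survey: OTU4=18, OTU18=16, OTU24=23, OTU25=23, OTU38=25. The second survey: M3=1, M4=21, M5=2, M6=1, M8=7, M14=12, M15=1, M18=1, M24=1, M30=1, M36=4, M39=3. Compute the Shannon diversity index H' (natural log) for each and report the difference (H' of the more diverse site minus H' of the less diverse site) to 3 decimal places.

0.273

The first survey: N=105, proportions 0.171429, 0.152381, 0.219048, 0.219048, 0.238095, giving H' = 1.595934 (working shown to 6 dp, full precision carried).
The second survey: N=55, proportions 0.018182, 0.381818, 0.036364, 0.018182, 0.127273, 0.218182, 0.018182, 0.018182, 0.018182, 0.018182, 0.072727, 0.054545, giving H' = 1.869105.
Difference = |1.595934 − 1.869105| = 0.273171, i.e. 0.273 to 3 decimal places.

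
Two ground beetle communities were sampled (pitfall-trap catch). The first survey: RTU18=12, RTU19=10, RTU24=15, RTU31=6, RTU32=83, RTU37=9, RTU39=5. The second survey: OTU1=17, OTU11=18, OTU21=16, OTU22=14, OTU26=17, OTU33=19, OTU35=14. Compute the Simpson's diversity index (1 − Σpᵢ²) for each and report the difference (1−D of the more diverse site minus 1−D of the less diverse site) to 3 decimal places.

The first survey: N=140, proportions 0.08571, 0.07143, 0.10714, 0.04286, 0.59286, 0.06429, 0.03571, giving 1−D = 0.61735 (working shown to 5 dp, full precision carried).
The second survey: N=115, proportions 0.14783, 0.15652, 0.13913, 0.12174, 0.14783, 0.16522, 0.12174, giving 1−D = 0.85550.
Difference = |0.61735 − 0.85550| = 0.23815, i.e. 0.238 to 3 decimal places.

0.238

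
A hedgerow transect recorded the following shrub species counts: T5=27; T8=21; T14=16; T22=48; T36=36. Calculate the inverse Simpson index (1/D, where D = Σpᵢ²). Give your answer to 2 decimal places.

4.36

Total N = 27+21+16+48+36 = 148, so the proportions are 0.182432, 0.141892, 0.108108, 0.324324, 0.243243 (working shown to 6 dp, full precision carried).
D = 0.182432² + 0.141892² + 0.108108² + 0.324324² + 0.243243² = 0.033282 + 0.020133 + 0.011687 + 0.105186 + 0.059167 = 0.229456.
So 1/D = 4.3581, i.e. 4.36 to 2 decimal places.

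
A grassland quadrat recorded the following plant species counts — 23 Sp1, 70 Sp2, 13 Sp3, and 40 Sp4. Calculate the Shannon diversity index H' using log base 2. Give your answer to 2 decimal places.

Total N = 23+70+13+40 = 146, so the proportions are 0.1575, 0.4795, 0.089, 0.274 (working shown to 4 dp, full precision carried).
Each pᵢ log₂ pᵢ term: 0.1575×(-2.6663)=-0.4200, 0.4795×(-1.0605)=-0.5085, 0.089×(-3.4894)=-0.3107, 0.274×(-1.8679)=-0.5118.
Sum = -1.7510, so H' = 1.75.

1.75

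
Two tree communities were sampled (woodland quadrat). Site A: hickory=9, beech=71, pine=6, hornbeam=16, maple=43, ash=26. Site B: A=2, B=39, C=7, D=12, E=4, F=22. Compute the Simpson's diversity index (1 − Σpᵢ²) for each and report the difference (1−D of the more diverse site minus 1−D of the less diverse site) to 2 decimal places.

Site A: N=171, proportions 0.0526, 0.4152, 0.0351, 0.0936, 0.2515, 0.152, giving 1−D = 0.7285 (working shown to 4 dp, full precision carried).
Site B: N=86, proportions 0.0233, 0.4535, 0.0814, 0.1395, 0.0465, 0.2558, giving 1−D = 0.7001.
Difference = |0.7285 − 0.7001| = 0.0284, i.e. 0.03 to 2 decimal places.

0.03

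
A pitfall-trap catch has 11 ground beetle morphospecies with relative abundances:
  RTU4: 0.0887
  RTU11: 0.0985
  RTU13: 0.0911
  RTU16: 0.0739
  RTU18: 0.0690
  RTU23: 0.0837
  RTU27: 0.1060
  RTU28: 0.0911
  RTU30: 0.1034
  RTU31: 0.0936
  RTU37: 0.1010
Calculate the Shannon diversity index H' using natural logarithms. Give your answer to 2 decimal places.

Each pᵢ ln pᵢ term (working shown to 4 dp, full precision carried): 0.0887×(-2.4225)=-0.2149, 0.0985×(-2.3177)=-0.2283, 0.0911×(-2.3958)=-0.2183, 0.0739×(-2.6050)=-0.1925, 0.069×(-2.6736)=-0.1845, 0.0837×(-2.4805)=-0.2076, 0.106×(-2.2443)=-0.2379, 0.0911×(-2.3958)=-0.2183, 0.1034×(-2.2692)=-0.2346, 0.0936×(-2.3687)=-0.2217, 0.101×(-2.2926)=-0.2316.
Sum = -2.3901, so H' = 2.39.

2.39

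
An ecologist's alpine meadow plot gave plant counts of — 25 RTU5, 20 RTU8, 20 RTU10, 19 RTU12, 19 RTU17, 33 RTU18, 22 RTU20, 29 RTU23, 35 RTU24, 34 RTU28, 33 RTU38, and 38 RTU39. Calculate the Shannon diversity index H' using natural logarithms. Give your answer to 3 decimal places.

2.453

Total N = 25+20+20+19+19+33+22+29+35+34+33+38 = 327, so the proportions are 0.07645, 0.06116, 0.06116, 0.0581, 0.0581, 0.10092, 0.06728, 0.08869, 0.10703, 0.10398, 0.10092, 0.11621 (working shown to 5 dp, full precision carried).
Each pᵢ ln pᵢ term: 0.07645×(-2.57108)=-0.19657, 0.06116×(-2.79423)=-0.17090, 0.06116×(-2.79423)=-0.17090, 0.0581×(-2.84552)=-0.16534, 0.0581×(-2.84552)=-0.16534, 0.10092×(-2.29345)=-0.23145, 0.06728×(-2.69892)=-0.18158, 0.08869×(-2.42266)=-0.21485, 0.10703×(-2.23461)=-0.23918, 0.10398×(-2.26360)=-0.23536, 0.10092×(-2.29345)=-0.23145, 0.11621×(-2.15237)=-0.25012.
Sum = -2.45303, so H' = 2.453.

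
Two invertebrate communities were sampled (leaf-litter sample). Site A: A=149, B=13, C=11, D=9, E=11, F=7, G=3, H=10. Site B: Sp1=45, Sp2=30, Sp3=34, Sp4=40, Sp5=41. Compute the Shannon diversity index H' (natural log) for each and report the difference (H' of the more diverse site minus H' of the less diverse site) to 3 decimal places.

Site A: N=213, proportions 0.69953, 0.06103, 0.05164, 0.04225, 0.05164, 0.03286, 0.01408, 0.04695, giving H' = 1.17630 (working shown to 5 dp, full precision carried).
Site B: N=190, proportions 0.23684, 0.15789, 0.17895, 0.21053, 0.21579, giving H' = 1.59943.
Difference = |1.17630 − 1.59943| = 0.42313, i.e. 0.423 to 3 decimal places.

0.423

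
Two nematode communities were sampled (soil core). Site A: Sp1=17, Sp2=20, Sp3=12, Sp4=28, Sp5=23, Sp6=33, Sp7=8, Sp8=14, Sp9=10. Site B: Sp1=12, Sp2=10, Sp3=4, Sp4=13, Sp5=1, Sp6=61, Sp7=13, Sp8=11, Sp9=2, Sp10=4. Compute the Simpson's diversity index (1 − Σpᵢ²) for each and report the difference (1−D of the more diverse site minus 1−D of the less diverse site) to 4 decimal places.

Site A: N=165, proportions 0.10303, 0.121212, 0.072727, 0.169697, 0.139394, 0.2, 0.048485, 0.084848, 0.060606, giving 1−D = 0.867952 (working shown to 6 dp, full precision carried).
Site B: N=131, proportions 0.091603, 0.076336, 0.030534, 0.099237, 0.007634, 0.465649, 0.099237, 0.083969, 0.015267, 0.030534, giving 1−D = 0.740050.
Difference = |0.867952 − 0.740050| = 0.127902, i.e. 0.1279 to 4 decimal places.

0.1279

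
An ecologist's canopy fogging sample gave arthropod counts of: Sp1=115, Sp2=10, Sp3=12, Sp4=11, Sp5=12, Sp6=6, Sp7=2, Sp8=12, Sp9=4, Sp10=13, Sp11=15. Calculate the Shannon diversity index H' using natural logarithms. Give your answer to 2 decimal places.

1.70

Total N = 115+10+12+11+12+6+2+12+4+13+15 = 212, so the proportions are 0.5425, 0.0472, 0.0566, 0.0519, 0.0566, 0.0283, 0.0094, 0.0566, 0.0189, 0.0613, 0.0708 (working shown to 4 dp, full precision carried).
Each pᵢ ln pᵢ term: 0.5425×(-0.6117)=-0.3318, 0.0472×(-3.0540)=-0.1441, 0.0566×(-2.8717)=-0.1625, 0.0519×(-2.9587)=-0.1535, 0.0566×(-2.8717)=-0.1625, 0.0283×(-3.5648)=-0.1009, 0.0094×(-4.6634)=-0.0440, 0.0566×(-2.8717)=-0.1625, 0.0189×(-3.9703)=-0.0749, 0.0613×(-2.7916)=-0.1712, 0.0708×(-2.6485)=-0.1874.
Sum = -1.6954, so H' = 1.70.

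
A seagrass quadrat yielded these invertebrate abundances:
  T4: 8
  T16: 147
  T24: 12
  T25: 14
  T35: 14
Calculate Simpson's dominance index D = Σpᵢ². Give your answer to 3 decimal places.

0.584

Total N = 8+147+12+14+14 = 195, so the proportions are 0.04103, 0.75385, 0.06154, 0.07179, 0.07179 (working shown to 5 dp, full precision carried).
D = 0.04103² + 0.75385² + 0.06154² + 0.07179² + 0.07179² = 0.00168 + 0.56828 + 0.00379 + 0.00515 + 0.00515 = 0.58406.
To 3 decimal places, D = 0.584.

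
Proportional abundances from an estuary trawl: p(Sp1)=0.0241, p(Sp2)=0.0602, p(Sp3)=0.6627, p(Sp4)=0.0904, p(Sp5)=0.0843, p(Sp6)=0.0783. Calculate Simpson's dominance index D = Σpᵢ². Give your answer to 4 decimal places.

D = 0.0241² + 0.0602² + 0.6627² + 0.0904² + 0.0843² + 0.0783² = 0.000581 + 0.003624 + 0.439171 + 0.008172 + 0.007106 + 0.006131 = 0.464786 (working shown to 6 dp, full precision carried).
To 4 decimal places, D = 0.4648.

0.4648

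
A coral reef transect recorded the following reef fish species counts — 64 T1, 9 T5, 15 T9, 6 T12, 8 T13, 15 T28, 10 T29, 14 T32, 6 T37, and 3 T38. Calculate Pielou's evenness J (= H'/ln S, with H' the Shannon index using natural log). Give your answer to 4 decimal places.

0.8194

Total N = 64+9+15+6+8+15+10+14+6+3 = 150, so the proportions are 0.426667, 0.06, 0.1, 0.04, 0.053333, 0.1, 0.066667, 0.093333, 0.04, 0.02 (working shown to 6 dp, full precision carried).
H' = −Σ pᵢ ln pᵢ = −((-0.363414) + (-0.168805) + (-0.230259) + (-0.128755) + (-0.156330) + (-0.230259) + (-0.180537) + (-0.221347) + (-0.128755) + (-0.078240)) = 1.886701.
With S = 10 species, ln S = 2.302585, so J = 1.886701/2.302585 = 0.819384, i.e. 0.8194 to 4 decimal places.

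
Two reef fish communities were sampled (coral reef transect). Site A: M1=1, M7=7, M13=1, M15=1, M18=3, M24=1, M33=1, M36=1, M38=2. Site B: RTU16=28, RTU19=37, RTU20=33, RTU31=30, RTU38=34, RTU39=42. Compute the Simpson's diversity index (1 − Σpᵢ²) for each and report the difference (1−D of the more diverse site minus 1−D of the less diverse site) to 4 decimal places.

0.0402

Site A: N=18, proportions 0.0555556, 0.3888889, 0.0555556, 0.0555556, 0.1666667, 0.0555556, 0.0555556, 0.0555556, 0.1111111, giving 1−D = 0.7901235 (working shown to 7 dp, full precision carried).
Site B: N=204, proportions 0.1372549, 0.1813725, 0.1617647, 0.1470588, 0.1666667, 0.2058824, giving 1−D = 0.8303057.
Difference = |0.7901235 − 0.8303057| = 0.0401822, i.e. 0.0402 to 4 decimal places.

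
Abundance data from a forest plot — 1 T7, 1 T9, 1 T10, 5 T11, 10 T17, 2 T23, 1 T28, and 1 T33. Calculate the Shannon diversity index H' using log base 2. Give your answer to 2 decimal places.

Total N = 1+1+1+5+10+2+1+1 = 22, so the proportions are 0.0455, 0.0455, 0.0455, 0.2273, 0.4545, 0.0909, 0.0455, 0.0455 (working shown to 4 dp, full precision carried).
Each pᵢ log₂ pᵢ term: 0.0455×(-4.4594)=-0.2027, 0.0455×(-4.4594)=-0.2027, 0.0455×(-4.4594)=-0.2027, 0.2273×(-2.1375)=-0.4858, 0.4545×(-1.1375)=-0.5170, 0.0909×(-3.4594)=-0.3145, 0.0455×(-4.4594)=-0.2027, 0.0455×(-4.4594)=-0.2027.
Sum = -2.3308, so H' = 2.33.

2.33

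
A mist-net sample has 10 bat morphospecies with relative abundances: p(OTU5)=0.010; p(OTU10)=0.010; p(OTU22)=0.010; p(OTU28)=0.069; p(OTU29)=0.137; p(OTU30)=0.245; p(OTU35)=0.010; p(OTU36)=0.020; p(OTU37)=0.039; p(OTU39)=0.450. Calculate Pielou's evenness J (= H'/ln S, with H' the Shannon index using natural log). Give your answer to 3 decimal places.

H' = −Σ pᵢ ln pᵢ = −((-0.04605) + (-0.04605) + (-0.04605) + (-0.18448) + (-0.27233) + (-0.34459) + (-0.04605) + (-0.07824) + (-0.12652) + (-0.35933)) = 1.54970 (working shown to 5 dp, full precision carried).
With S = 10 species, ln S = 2.30259, so J = 1.54970/2.30259 = 0.67303, i.e. 0.673 to 3 decimal places.

0.673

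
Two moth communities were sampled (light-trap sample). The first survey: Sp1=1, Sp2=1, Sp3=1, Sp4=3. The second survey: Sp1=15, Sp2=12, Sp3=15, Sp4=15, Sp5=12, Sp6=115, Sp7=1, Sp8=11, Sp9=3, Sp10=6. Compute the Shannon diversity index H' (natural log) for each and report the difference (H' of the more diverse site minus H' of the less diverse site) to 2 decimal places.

The first survey: N=6, proportions 0.1667, 0.1667, 0.1667, 0.5, giving H' = 1.2425 (working shown to 4 dp, full precision carried).
The second survey: N=205, proportions 0.0732, 0.0585, 0.0732, 0.0732, 0.0585, 0.561, 0.0049, 0.0537, 0.0146, 0.0293, giving H' = 1.5787.
Difference = |1.2425 − 1.5787| = 0.3362, i.e. 0.34 to 2 decimal places.

0.34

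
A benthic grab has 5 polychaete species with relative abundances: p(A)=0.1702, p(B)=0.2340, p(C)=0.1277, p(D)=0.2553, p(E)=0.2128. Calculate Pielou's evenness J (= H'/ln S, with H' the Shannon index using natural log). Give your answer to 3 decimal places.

0.983

H' = −Σ pᵢ ln pᵢ = −((-0.30139) + (-0.33987) + (-0.26282) + (-0.34857) + (-0.32929)) = 1.58192 (working shown to 5 dp, full precision carried).
With S = 5 species, ln S = 1.60944, so J = 1.58192/1.60944 = 0.98291, i.e. 0.983 to 3 decimal places.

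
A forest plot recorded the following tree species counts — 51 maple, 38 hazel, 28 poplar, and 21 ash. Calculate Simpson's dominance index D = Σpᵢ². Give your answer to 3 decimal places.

0.277

Total N = 51+38+28+21 = 138, so the proportions are 0.36957, 0.27536, 0.2029, 0.15217 (working shown to 5 dp, full precision carried).
D = 0.36957² + 0.27536² + 0.2029² + 0.15217² = 0.13658 + 0.07582 + 0.04117 + 0.02316 = 0.27673.
To 3 decimal places, D = 0.277.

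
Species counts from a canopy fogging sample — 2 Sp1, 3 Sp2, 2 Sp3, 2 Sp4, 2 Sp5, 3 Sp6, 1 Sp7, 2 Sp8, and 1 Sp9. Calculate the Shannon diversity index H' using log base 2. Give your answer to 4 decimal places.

Total N = 2+3+2+2+2+3+1+2+1 = 18, so the proportions are 0.1111111, 0.1666667, 0.1111111, 0.1111111, 0.1111111, 0.1666667, 0.0555556, 0.1111111, 0.0555556 (working shown to 7 dp, full precision carried).
Each pᵢ log₂ pᵢ term: 0.1111111×(-3.1699250)=-0.3522139, 0.1666667×(-2.5849625)=-0.4308271, 0.1111111×(-3.1699250)=-0.3522139, 0.1111111×(-3.1699250)=-0.3522139, 0.1111111×(-3.1699250)=-0.3522139, 0.1666667×(-2.5849625)=-0.4308271, 0.0555556×(-4.1699250)=-0.2316625, 0.1111111×(-3.1699250)=-0.3522139, 0.0555556×(-4.1699250)=-0.2316625.
Sum = -3.0860486, so H' = 3.0860.

3.0860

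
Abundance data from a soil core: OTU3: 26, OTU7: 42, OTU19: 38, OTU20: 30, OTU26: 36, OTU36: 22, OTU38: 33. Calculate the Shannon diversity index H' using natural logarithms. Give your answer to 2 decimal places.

1.93

Total N = 26+42+38+30+36+22+33 = 227, so the proportions are 0.1145, 0.185, 0.1674, 0.1322, 0.1586, 0.0969, 0.1454 (working shown to 4 dp, full precision carried).
Each pᵢ ln pᵢ term: 0.1145×(-2.1669)=-0.2482, 0.185×(-1.6873)=-0.3122, 0.1674×(-1.7874)=-0.2992, 0.1322×(-2.0238)=-0.2675, 0.1586×(-1.8414)=-0.2920, 0.0969×(-2.3339)=-0.2262, 0.1454×(-1.9284)=-0.2803.
Sum = -1.9256, so H' = 1.93.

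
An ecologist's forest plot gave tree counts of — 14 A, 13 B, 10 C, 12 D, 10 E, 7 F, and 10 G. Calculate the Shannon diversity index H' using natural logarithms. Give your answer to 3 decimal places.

Total N = 14+13+10+12+10+7+10 = 76, so the proportions are 0.18421, 0.17105, 0.13158, 0.15789, 0.13158, 0.09211, 0.13158 (working shown to 5 dp, full precision carried).
Each pᵢ ln pᵢ term: 0.18421×(-1.69168)=-0.31162, 0.17105×(-1.76578)=-0.30204, 0.13158×(-2.02815)=-0.26686, 0.15789×(-1.84583)=-0.29145, 0.13158×(-2.02815)=-0.26686, 0.09211×(-2.38482)=-0.21965, 0.13158×(-2.02815)=-0.26686.
Sum = -1.92535, so H' = 1.925.

1.925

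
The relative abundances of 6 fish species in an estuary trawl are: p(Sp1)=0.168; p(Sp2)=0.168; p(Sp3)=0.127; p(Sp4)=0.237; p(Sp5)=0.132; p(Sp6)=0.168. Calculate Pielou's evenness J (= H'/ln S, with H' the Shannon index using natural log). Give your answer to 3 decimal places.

0.988

H' = −Σ pᵢ ln pᵢ = −((-0.29968) + (-0.29968) + (-0.26207) + (-0.34121) + (-0.26729) + (-0.29968)) = 1.76961 (working shown to 5 dp, full precision carried).
With S = 6 species, ln S = 1.79176, so J = 1.76961/1.79176 = 0.98764, i.e. 0.988 to 3 decimal places.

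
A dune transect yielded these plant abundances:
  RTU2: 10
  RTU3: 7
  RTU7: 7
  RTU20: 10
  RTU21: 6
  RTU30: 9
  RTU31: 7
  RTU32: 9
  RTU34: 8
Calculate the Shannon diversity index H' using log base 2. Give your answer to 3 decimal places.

Total N = 10+7+7+10+6+9+7+9+8 = 73, so the proportions are 0.13699, 0.09589, 0.09589, 0.13699, 0.08219, 0.12329, 0.09589, 0.12329, 0.10959 (working shown to 5 dp, full precision carried).
Each pᵢ log₂ pᵢ term: 0.13699×(-2.86790)=-0.39286, 0.09589×(-3.38247)=-0.32435, 0.09589×(-3.38247)=-0.32435, 0.13699×(-2.86790)=-0.39286, 0.08219×(-3.60486)=-0.29629, 0.12329×(-3.01990)=-0.37232, 0.09589×(-3.38247)=-0.32435, 0.12329×(-3.01990)=-0.37232, 0.10959×(-3.18982)=-0.34957.
Sum = -3.14926, so H' = 3.149.

3.149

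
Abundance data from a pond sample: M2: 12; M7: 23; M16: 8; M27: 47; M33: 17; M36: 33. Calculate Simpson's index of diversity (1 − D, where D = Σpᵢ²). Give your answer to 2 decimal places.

0.78

Total N = 12+23+8+47+17+33 = 140, so the proportions are 0.0857, 0.1643, 0.0571, 0.3357, 0.1214, 0.2357 (working shown to 4 dp, full precision carried).
D = 0.0857² + 0.1643² + 0.0571² + 0.3357² + 0.1214² + 0.2357² = 0.0073 + 0.0270 + 0.0033 + 0.1127 + 0.0147 + 0.0556 = 0.2206.
So 1 − D = 0.7794, i.e. 0.78 to 2 decimal places.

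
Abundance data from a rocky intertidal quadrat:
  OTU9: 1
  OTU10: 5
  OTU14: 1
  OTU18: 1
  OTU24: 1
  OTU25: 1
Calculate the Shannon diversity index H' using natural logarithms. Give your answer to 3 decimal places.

1.498

Total N = 1+5+1+1+1+1 = 10, so the proportions are 0.1, 0.5, 0.1, 0.1, 0.1, 0.1 (working shown to 5 dp, full precision carried).
Each pᵢ ln pᵢ term: 0.1×(-2.30259)=-0.23026, 0.5×(-0.69315)=-0.34657, 0.1×(-2.30259)=-0.23026, 0.1×(-2.30259)=-0.23026, 0.1×(-2.30259)=-0.23026, 0.1×(-2.30259)=-0.23026.
Sum = -1.49787, so H' = 1.498.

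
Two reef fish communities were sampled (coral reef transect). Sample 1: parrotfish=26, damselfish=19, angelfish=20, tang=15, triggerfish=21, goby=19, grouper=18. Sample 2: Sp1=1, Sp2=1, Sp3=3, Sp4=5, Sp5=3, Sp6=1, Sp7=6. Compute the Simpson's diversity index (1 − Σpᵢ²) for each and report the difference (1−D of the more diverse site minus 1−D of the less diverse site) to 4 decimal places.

Sample 1: N=138, proportions 0.188406, 0.137681, 0.144928, 0.108696, 0.152174, 0.137681, 0.130435, giving 1−D = 0.853602 (working shown to 6 dp, full precision carried).
Sample 2: N=20, proportions 0.05, 0.05, 0.15, 0.25, 0.15, 0.05, 0.3, giving 1−D = 0.795000.
Difference = |0.853602 − 0.795000| = 0.058602, i.e. 0.0586 to 4 decimal places.

0.0586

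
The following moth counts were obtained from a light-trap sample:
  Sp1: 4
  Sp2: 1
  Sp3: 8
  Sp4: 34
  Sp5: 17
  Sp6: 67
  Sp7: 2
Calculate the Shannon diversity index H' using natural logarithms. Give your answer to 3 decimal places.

1.331

Total N = 4+1+8+34+17+67+2 = 133, so the proportions are 0.03008, 0.00752, 0.06015, 0.25564, 0.12782, 0.50376, 0.01504 (working shown to 5 dp, full precision carried).
Each pᵢ ln pᵢ term: 0.03008×(-3.50405)=-0.10539, 0.00752×(-4.89035)=-0.03677, 0.06015×(-2.81091)=-0.16908, 0.25564×(-1.36399)=-0.34869, 0.12782×(-2.05714)=-0.26294, 0.50376×(-0.68566)=-0.34541, 0.01504×(-4.19720)=-0.06312.
Sum = -1.33138, so H' = 1.331.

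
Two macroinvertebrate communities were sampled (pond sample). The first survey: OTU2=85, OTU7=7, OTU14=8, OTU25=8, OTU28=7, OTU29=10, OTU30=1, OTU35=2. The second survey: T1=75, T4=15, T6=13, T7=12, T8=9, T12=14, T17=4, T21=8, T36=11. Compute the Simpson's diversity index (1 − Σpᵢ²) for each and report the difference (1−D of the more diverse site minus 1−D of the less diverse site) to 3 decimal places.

The first survey: N=128, proportions 0.66406, 0.05469, 0.0625, 0.0625, 0.05469, 0.07812, 0.00781, 0.01562, giving 1−D = 0.53882 (working shown to 5 dp, full precision carried).
The second survey: N=161, proportions 0.46584, 0.09317, 0.08075, 0.07453, 0.0559, 0.08696, 0.02484, 0.04969, 0.06832, giving 1−D = 0.74380.
Difference = |0.53882 − 0.74380| = 0.20498, i.e. 0.205 to 3 decimal places.

0.205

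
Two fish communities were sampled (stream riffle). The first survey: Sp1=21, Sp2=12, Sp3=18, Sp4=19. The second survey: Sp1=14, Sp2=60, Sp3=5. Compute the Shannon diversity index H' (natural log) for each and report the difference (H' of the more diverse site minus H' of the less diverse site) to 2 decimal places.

0.68

The first survey: N=70, proportions 0.3, 0.1714, 0.2571, 0.2714, giving H' = 1.3667 (working shown to 4 dp, full precision carried).
The second survey: N=79, proportions 0.1772, 0.7595, 0.0633, giving H' = 0.6903.
Difference = |1.3667 − 0.6903| = 0.6764, i.e. 0.68 to 2 decimal places.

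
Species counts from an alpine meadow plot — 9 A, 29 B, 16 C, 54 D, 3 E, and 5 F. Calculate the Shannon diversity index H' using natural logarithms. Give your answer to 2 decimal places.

Total N = 9+29+16+54+3+5 = 116, so the proportions are 0.0776, 0.25, 0.1379, 0.4655, 0.0259, 0.0431 (working shown to 4 dp, full precision carried).
Each pᵢ ln pᵢ term: 0.0776×(-2.5564)=-0.1983, 0.25×(-1.3863)=-0.3466, 0.1379×(-1.9810)=-0.2732, 0.4655×(-0.7646)=-0.3559, 0.0259×(-3.6550)=-0.0945, 0.0431×(-3.1442)=-0.1355.
Sum = -1.4041, so H' = 1.40.

1.40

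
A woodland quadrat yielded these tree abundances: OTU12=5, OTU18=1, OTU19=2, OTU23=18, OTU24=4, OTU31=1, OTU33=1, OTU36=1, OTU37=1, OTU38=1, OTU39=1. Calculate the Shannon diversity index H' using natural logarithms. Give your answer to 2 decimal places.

Total N = 5+1+2+18+4+1+1+1+1+1+1 = 36, so the proportions are 0.1389, 0.0278, 0.0556, 0.5, 0.1111, 0.0278, 0.0278, 0.0278, 0.0278, 0.0278, 0.0278 (working shown to 4 dp, full precision carried).
Each pᵢ ln pᵢ term: 0.1389×(-1.9741)=-0.2742, 0.0278×(-3.5835)=-0.0995, 0.0556×(-2.8904)=-0.1606, 0.5×(-0.6931)=-0.3466, 0.1111×(-2.1972)=-0.2441, 0.0278×(-3.5835)=-0.0995, 0.0278×(-3.5835)=-0.0995, 0.0278×(-3.5835)=-0.0995, 0.0278×(-3.5835)=-0.0995, 0.0278×(-3.5835)=-0.0995, 0.0278×(-3.5835)=-0.0995.
Sum = -1.7223, so H' = 1.72.

1.72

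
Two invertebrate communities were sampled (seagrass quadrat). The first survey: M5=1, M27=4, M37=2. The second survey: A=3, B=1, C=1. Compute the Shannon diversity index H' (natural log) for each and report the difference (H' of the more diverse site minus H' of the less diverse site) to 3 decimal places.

The first survey: N=7, proportions 0.14286, 0.57143, 0.28571, giving H' = 0.95570 (working shown to 5 dp, full precision carried).
The second survey: N=5, proportions 0.6, 0.2, 0.2, giving H' = 0.95027.
Difference = |0.95570 − 0.95027| = 0.00543, i.e. 0.005 to 3 decimal places.

0.005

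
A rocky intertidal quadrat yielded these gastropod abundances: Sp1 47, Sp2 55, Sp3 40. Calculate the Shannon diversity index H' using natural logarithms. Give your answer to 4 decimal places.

1.0902

Total N = 47+55+40 = 142, so the proportions are 0.330986, 0.387324, 0.28169 (working shown to 6 dp, full precision carried).
Each pᵢ ln pᵢ term: 0.330986×(-1.105679)=-0.365964, 0.387324×(-0.948494)=-0.367374, 0.28169×(-1.266948)=-0.356887.
Sum = -1.090225, so H' = 1.0902.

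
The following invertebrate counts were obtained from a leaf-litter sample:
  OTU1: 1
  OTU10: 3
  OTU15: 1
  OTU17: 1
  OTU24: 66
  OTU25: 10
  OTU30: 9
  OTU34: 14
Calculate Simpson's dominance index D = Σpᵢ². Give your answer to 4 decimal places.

0.4304

Total N = 1+3+1+1+66+10+9+14 = 105, so the proportions are 0.009524, 0.028571, 0.009524, 0.009524, 0.628571, 0.095238, 0.085714, 0.133333 (working shown to 6 dp, full precision carried).
D = 0.009524² + 0.028571² + 0.009524² + 0.009524² + 0.628571² + 0.095238² + 0.085714² + 0.133333² = 0.000091 + 0.000816 + 0.000091 + 0.000091 + 0.395102 + 0.009070 + 0.007347 + 0.017778 = 0.430385.
To 4 decimal places, D = 0.4304.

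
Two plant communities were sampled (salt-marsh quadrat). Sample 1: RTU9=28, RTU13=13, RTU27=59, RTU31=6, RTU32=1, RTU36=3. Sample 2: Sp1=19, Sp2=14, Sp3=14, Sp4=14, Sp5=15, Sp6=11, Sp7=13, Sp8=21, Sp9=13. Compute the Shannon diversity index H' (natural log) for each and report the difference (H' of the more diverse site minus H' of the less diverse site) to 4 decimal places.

Sample 1: N=110, proportions 0.254545, 0.118182, 0.536364, 0.054545, 0.009091, 0.027273, giving H' = 1.234415 (working shown to 6 dp, full precision carried).
Sample 2: N=134, proportions 0.141791, 0.104478, 0.104478, 0.104478, 0.11194, 0.08209, 0.097015, 0.156716, 0.097015, giving H' = 2.178392.
Difference = |1.234415 − 2.178392| = 0.943977, i.e. 0.9440 to 4 decimal places.

0.9440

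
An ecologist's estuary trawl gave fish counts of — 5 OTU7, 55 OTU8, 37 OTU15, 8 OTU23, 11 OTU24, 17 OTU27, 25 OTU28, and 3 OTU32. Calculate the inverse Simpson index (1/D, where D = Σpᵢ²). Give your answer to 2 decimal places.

4.69

Total N = 5+55+37+8+11+17+25+3 = 161, so the proportions are 0.031056, 0.341615, 0.229814, 0.049689, 0.068323, 0.10559, 0.15528, 0.018634 (working shown to 6 dp, full precision carried).
D = 0.031056² + 0.341615² + 0.229814² + 0.049689² + 0.068323² + 0.10559² + 0.15528² + 0.018634² = 0.000964 + 0.116701 + 0.052814 + 0.002469 + 0.004668 + 0.011149 + 0.024112 + 0.000347 = 0.213225.
So 1/D = 4.6899, i.e. 4.69 to 2 decimal places.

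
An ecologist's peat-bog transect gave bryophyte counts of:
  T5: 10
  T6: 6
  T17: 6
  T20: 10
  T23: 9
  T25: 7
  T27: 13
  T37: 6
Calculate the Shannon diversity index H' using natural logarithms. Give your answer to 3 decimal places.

2.040

Total N = 10+6+6+10+9+7+13+6 = 67, so the proportions are 0.14925, 0.08955, 0.08955, 0.14925, 0.13433, 0.10448, 0.19403, 0.08955 (working shown to 5 dp, full precision carried).
Each pᵢ ln pᵢ term: 0.14925×(-1.90211)=-0.28390, 0.08955×(-2.41293)=-0.21608, 0.08955×(-2.41293)=-0.21608, 0.14925×(-1.90211)=-0.28390, 0.13433×(-2.00747)=-0.26966, 0.10448×(-2.25878)=-0.23599, 0.19403×(-1.63974)=-0.31816, 0.08955×(-2.41293)=-0.21608.
Sum = -2.03986, so H' = 2.040.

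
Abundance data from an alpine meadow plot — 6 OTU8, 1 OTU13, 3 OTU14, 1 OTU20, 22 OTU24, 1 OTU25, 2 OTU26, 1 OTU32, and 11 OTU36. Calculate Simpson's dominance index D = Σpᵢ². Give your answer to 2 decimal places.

0.29

Total N = 6+1+3+1+22+1+2+1+11 = 48, so the proportions are 0.125, 0.0208, 0.0625, 0.0208, 0.4583, 0.0208, 0.0417, 0.0208, 0.2292 (working shown to 4 dp, full precision carried).
D = 0.125² + 0.0208² + 0.0625² + 0.0208² + 0.4583² + 0.0208² + 0.0417² + 0.0208² + 0.2292² = 0.0156 + 0.0004 + 0.0039 + 0.0004 + 0.2101 + 0.0004 + 0.0017 + 0.0004 + 0.0525 = 0.2856.
To 2 decimal places, D = 0.29.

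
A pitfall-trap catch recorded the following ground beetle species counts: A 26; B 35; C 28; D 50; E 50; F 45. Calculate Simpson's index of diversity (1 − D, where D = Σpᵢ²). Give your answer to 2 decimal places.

0.82

Total N = 26+35+28+50+50+45 = 234, so the proportions are 0.1111, 0.1496, 0.1197, 0.2137, 0.2137, 0.1923 (working shown to 4 dp, full precision carried).
D = 0.1111² + 0.1496² + 0.1197² + 0.2137² + 0.2137² + 0.1923² = 0.0123 + 0.0224 + 0.0143 + 0.0457 + 0.0457 + 0.0370 = 0.1773.
So 1 − D = 0.8227, i.e. 0.82 to 2 decimal places.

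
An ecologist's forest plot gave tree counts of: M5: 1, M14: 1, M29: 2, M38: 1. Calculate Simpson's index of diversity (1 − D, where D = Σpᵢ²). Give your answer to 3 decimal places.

0.720

Total N = 1+1+2+1 = 5, so the proportions are 0.2, 0.2, 0.4, 0.2 (working shown to 5 dp, full precision carried).
D = 0.2² + 0.2² + 0.4² + 0.2² = 0.04000 + 0.04000 + 0.16000 + 0.04000 = 0.28000.
So 1 − D = 0.72000, i.e. 0.720 to 3 decimal places.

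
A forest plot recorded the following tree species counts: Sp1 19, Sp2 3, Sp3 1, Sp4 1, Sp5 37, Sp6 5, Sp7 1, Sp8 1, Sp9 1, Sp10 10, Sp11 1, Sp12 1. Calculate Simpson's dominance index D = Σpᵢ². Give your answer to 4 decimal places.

0.2852

Total N = 19+3+1+1+37+5+1+1+1+10+1+1 = 81, so the proportions are 0.234568, 0.037037, 0.012346, 0.012346, 0.45679, 0.061728, 0.012346, 0.012346, 0.012346, 0.123457, 0.012346, 0.012346 (working shown to 6 dp, full precision carried).
D = 0.234568² + 0.037037² + 0.012346² + 0.012346² + 0.45679² + 0.061728² + 0.012346² + 0.012346² + 0.012346² + 0.123457² + 0.012346² + 0.012346² = 0.055022 + 0.001372 + 0.000152 + 0.000152 + 0.208657 + 0.003810 + 0.000152 + 0.000152 + 0.000152 + 0.015242 + 0.000152 + 0.000152 = 0.285170.
To 4 decimal places, D = 0.2852.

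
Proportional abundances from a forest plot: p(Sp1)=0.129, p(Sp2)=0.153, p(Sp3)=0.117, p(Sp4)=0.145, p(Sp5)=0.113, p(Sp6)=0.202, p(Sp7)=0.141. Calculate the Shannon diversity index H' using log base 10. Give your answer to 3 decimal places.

0.837

Each pᵢ log₁₀ pᵢ term (working shown to 5 dp, full precision carried): 0.129×(-0.88941)=-0.11473, 0.153×(-0.81531)=-0.12474, 0.117×(-0.93181)=-0.10902, 0.145×(-0.83863)=-0.12160, 0.113×(-0.94692)=-0.10700, 0.202×(-0.69465)=-0.14032, 0.141×(-0.85078)=-0.11996.
Sum = -0.83738, so H' = 0.837.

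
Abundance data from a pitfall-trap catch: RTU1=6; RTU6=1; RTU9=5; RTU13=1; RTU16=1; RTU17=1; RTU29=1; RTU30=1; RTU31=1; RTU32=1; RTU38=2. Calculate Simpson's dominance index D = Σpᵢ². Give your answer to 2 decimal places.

0.17

Total N = 6+1+5+1+1+1+1+1+1+1+2 = 21, so the proportions are 0.2857, 0.0476, 0.2381, 0.0476, 0.0476, 0.0476, 0.0476, 0.0476, 0.0476, 0.0476, 0.0952 (working shown to 4 dp, full precision carried).
D = 0.2857² + 0.0476² + 0.2381² + 0.0476² + 0.0476² + 0.0476² + 0.0476² + 0.0476² + 0.0476² + 0.0476² + 0.0952² = 0.0816 + 0.0023 + 0.0567 + 0.0023 + 0.0023 + 0.0023 + 0.0023 + 0.0023 + 0.0023 + 0.0023 + 0.0091 = 0.1655.
To 2 decimal places, D = 0.17.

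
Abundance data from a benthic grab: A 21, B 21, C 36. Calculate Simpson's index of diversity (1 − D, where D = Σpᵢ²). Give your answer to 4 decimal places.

Total N = 21+21+36 = 78, so the proportions are 0.269231, 0.269231, 0.461538 (working shown to 6 dp, full precision carried).
D = 0.269231² + 0.269231² + 0.461538² = 0.072485 + 0.072485 + 0.213018 = 0.357988.
So 1 − D = 0.642012, i.e. 0.6420 to 4 decimal places.

0.6420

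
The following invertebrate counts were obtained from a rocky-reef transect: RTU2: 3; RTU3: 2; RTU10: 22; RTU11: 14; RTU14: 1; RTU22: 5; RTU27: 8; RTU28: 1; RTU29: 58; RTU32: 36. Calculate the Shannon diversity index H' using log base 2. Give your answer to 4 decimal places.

2.4311

Total N = 3+2+22+14+1+5+8+1+58+36 = 150, so the proportions are 0.02, 0.013333, 0.146667, 0.093333, 0.006667, 0.033333, 0.053333, 0.006667, 0.386667, 0.24 (working shown to 6 dp, full precision carried).
Each pᵢ log₂ pᵢ term: 0.02×(-5.643856)=-0.112877, 0.013333×(-6.228819)=-0.083051, 0.146667×(-2.769387)=-0.406177, 0.093333×(-3.421464)=-0.319337, 0.006667×(-7.228819)=-0.048192, 0.033333×(-4.906891)=-0.163563, 0.053333×(-4.228819)=-0.225537, 0.006667×(-7.228819)=-0.048192, 0.386667×(-1.370838)=-0.530057, 0.24×(-2.058894)=-0.494134.
Sum = -2.431117, so H' = 2.4311.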